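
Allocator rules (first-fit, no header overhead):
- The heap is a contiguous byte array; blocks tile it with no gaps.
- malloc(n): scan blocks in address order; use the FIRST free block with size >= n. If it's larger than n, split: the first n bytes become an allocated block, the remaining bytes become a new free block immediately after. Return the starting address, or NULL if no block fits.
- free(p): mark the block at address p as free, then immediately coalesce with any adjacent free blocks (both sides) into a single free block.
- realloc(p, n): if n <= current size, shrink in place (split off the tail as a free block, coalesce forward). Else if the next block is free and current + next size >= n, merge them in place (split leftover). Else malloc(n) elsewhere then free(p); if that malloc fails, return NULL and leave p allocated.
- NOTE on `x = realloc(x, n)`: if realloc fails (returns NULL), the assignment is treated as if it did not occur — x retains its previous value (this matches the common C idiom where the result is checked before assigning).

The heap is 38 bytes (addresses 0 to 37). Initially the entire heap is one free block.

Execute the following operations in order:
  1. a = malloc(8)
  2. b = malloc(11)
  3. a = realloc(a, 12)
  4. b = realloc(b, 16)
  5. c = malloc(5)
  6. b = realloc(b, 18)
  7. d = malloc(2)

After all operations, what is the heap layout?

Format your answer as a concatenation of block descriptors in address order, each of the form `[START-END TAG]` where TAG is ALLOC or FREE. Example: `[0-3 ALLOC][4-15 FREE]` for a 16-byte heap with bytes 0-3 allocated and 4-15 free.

Op 1: a = malloc(8) -> a = 0; heap: [0-7 ALLOC][8-37 FREE]
Op 2: b = malloc(11) -> b = 8; heap: [0-7 ALLOC][8-18 ALLOC][19-37 FREE]
Op 3: a = realloc(a, 12) -> a = 19; heap: [0-7 FREE][8-18 ALLOC][19-30 ALLOC][31-37 FREE]
Op 4: b = realloc(b, 16) -> NULL (b unchanged); heap: [0-7 FREE][8-18 ALLOC][19-30 ALLOC][31-37 FREE]
Op 5: c = malloc(5) -> c = 0; heap: [0-4 ALLOC][5-7 FREE][8-18 ALLOC][19-30 ALLOC][31-37 FREE]
Op 6: b = realloc(b, 18) -> NULL (b unchanged); heap: [0-4 ALLOC][5-7 FREE][8-18 ALLOC][19-30 ALLOC][31-37 FREE]
Op 7: d = malloc(2) -> d = 5; heap: [0-4 ALLOC][5-6 ALLOC][7-7 FREE][8-18 ALLOC][19-30 ALLOC][31-37 FREE]

Answer: [0-4 ALLOC][5-6 ALLOC][7-7 FREE][8-18 ALLOC][19-30 ALLOC][31-37 FREE]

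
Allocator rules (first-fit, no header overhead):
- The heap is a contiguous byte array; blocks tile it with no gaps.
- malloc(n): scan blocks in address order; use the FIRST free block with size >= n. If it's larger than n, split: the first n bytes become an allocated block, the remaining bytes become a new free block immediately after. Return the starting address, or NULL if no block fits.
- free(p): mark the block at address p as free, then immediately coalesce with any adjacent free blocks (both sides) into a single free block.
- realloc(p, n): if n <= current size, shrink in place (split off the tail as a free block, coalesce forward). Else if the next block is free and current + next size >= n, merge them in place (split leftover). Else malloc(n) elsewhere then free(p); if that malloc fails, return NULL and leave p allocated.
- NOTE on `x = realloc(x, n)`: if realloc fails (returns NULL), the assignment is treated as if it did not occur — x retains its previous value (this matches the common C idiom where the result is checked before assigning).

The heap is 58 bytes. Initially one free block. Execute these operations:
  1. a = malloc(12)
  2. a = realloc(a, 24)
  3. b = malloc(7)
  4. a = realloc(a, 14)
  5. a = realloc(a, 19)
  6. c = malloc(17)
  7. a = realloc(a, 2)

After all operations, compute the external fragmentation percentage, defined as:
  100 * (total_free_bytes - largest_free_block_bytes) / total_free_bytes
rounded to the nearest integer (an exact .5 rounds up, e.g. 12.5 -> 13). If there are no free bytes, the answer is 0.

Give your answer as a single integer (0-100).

Answer: 31

Derivation:
Op 1: a = malloc(12) -> a = 0; heap: [0-11 ALLOC][12-57 FREE]
Op 2: a = realloc(a, 24) -> a = 0; heap: [0-23 ALLOC][24-57 FREE]
Op 3: b = malloc(7) -> b = 24; heap: [0-23 ALLOC][24-30 ALLOC][31-57 FREE]
Op 4: a = realloc(a, 14) -> a = 0; heap: [0-13 ALLOC][14-23 FREE][24-30 ALLOC][31-57 FREE]
Op 5: a = realloc(a, 19) -> a = 0; heap: [0-18 ALLOC][19-23 FREE][24-30 ALLOC][31-57 FREE]
Op 6: c = malloc(17) -> c = 31; heap: [0-18 ALLOC][19-23 FREE][24-30 ALLOC][31-47 ALLOC][48-57 FREE]
Op 7: a = realloc(a, 2) -> a = 0; heap: [0-1 ALLOC][2-23 FREE][24-30 ALLOC][31-47 ALLOC][48-57 FREE]
Free blocks: [22 10] total_free=32 largest=22 -> 100*(32-22)/32 = 1000/32 = 31.25 -> rounds to 31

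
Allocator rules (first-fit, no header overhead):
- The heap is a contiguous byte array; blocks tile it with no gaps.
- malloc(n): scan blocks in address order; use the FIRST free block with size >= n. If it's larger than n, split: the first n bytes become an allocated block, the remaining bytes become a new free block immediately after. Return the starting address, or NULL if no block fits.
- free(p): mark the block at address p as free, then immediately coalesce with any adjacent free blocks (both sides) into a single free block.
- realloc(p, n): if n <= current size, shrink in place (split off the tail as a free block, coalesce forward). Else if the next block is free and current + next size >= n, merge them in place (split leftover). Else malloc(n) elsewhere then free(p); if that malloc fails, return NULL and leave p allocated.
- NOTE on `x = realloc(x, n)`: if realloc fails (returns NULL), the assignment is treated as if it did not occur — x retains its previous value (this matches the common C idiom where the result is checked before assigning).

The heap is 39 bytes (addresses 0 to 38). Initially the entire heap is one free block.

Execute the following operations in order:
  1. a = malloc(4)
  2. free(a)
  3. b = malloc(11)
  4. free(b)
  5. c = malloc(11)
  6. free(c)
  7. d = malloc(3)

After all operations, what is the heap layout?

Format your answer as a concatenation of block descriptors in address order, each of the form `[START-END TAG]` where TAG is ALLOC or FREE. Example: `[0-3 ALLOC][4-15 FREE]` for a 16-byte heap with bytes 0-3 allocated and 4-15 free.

Answer: [0-2 ALLOC][3-38 FREE]

Derivation:
Op 1: a = malloc(4) -> a = 0; heap: [0-3 ALLOC][4-38 FREE]
Op 2: free(a) -> (freed a); heap: [0-38 FREE]
Op 3: b = malloc(11) -> b = 0; heap: [0-10 ALLOC][11-38 FREE]
Op 4: free(b) -> (freed b); heap: [0-38 FREE]
Op 5: c = malloc(11) -> c = 0; heap: [0-10 ALLOC][11-38 FREE]
Op 6: free(c) -> (freed c); heap: [0-38 FREE]
Op 7: d = malloc(3) -> d = 0; heap: [0-2 ALLOC][3-38 FREE]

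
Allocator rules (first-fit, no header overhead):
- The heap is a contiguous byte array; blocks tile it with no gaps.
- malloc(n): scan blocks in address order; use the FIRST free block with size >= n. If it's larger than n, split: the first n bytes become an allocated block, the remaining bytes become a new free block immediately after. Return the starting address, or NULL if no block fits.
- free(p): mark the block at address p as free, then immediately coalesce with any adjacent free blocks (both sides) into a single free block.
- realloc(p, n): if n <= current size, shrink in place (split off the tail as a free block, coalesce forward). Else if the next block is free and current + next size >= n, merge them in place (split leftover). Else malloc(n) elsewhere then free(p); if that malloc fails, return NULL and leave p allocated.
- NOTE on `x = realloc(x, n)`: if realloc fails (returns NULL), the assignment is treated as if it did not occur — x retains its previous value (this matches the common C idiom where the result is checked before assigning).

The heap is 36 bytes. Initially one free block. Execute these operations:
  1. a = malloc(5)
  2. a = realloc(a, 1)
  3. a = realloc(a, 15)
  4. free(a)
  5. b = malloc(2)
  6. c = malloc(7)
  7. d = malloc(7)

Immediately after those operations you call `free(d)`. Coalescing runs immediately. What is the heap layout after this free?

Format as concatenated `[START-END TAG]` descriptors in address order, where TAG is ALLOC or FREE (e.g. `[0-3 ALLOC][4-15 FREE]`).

Op 1: a = malloc(5) -> a = 0; heap: [0-4 ALLOC][5-35 FREE]
Op 2: a = realloc(a, 1) -> a = 0; heap: [0-0 ALLOC][1-35 FREE]
Op 3: a = realloc(a, 15) -> a = 0; heap: [0-14 ALLOC][15-35 FREE]
Op 4: free(a) -> (freed a); heap: [0-35 FREE]
Op 5: b = malloc(2) -> b = 0; heap: [0-1 ALLOC][2-35 FREE]
Op 6: c = malloc(7) -> c = 2; heap: [0-1 ALLOC][2-8 ALLOC][9-35 FREE]
Op 7: d = malloc(7) -> d = 9; heap: [0-1 ALLOC][2-8 ALLOC][9-15 ALLOC][16-35 FREE]
free(d): d = 9 -> block [9-15 ALLOC]; mark free, coalesce with adjacent free neighbors -> [0-1 ALLOC][2-8 ALLOC][9-35 FREE]

Answer: [0-1 ALLOC][2-8 ALLOC][9-35 FREE]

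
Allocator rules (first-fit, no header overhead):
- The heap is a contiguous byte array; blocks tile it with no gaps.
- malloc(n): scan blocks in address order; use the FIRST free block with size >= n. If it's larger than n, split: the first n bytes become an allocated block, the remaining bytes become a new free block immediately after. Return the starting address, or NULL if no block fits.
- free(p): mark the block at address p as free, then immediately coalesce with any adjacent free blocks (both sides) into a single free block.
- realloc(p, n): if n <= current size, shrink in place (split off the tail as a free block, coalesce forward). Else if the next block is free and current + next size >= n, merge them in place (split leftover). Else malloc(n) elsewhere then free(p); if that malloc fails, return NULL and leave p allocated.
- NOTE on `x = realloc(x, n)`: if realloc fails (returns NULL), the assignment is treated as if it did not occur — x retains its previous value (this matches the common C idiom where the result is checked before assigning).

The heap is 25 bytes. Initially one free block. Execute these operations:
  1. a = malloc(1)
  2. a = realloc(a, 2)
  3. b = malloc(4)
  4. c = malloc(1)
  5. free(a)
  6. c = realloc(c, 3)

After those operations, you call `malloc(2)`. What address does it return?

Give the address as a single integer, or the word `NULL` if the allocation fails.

Answer: 0

Derivation:
Op 1: a = malloc(1) -> a = 0; heap: [0-0 ALLOC][1-24 FREE]
Op 2: a = realloc(a, 2) -> a = 0; heap: [0-1 ALLOC][2-24 FREE]
Op 3: b = malloc(4) -> b = 2; heap: [0-1 ALLOC][2-5 ALLOC][6-24 FREE]
Op 4: c = malloc(1) -> c = 6; heap: [0-1 ALLOC][2-5 ALLOC][6-6 ALLOC][7-24 FREE]
Op 5: free(a) -> (freed a); heap: [0-1 FREE][2-5 ALLOC][6-6 ALLOC][7-24 FREE]
Op 6: c = realloc(c, 3) -> c = 6; heap: [0-1 FREE][2-5 ALLOC][6-8 ALLOC][9-24 FREE]
malloc(2): first-fit scan over [0-1 FREE][2-5 ALLOC][6-8 ALLOC][9-24 FREE] -> 0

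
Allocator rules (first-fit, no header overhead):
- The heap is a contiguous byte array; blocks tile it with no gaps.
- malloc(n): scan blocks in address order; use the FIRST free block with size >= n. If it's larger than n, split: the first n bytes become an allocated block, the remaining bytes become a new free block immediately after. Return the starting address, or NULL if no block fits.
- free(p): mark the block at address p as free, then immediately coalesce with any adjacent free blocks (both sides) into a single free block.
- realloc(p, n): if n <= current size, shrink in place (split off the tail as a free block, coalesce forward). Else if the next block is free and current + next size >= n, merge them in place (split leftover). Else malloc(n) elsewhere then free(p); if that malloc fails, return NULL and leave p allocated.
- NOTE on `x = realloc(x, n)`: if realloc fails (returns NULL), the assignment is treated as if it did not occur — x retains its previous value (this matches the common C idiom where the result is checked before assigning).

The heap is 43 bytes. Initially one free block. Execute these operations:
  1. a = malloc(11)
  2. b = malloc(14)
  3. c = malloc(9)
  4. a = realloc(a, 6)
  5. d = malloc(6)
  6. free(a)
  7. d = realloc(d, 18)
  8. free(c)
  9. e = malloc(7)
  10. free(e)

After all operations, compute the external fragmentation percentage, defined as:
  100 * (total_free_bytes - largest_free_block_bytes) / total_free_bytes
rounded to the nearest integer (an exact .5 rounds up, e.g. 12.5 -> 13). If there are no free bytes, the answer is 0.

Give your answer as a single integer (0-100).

Op 1: a = malloc(11) -> a = 0; heap: [0-10 ALLOC][11-42 FREE]
Op 2: b = malloc(14) -> b = 11; heap: [0-10 ALLOC][11-24 ALLOC][25-42 FREE]
Op 3: c = malloc(9) -> c = 25; heap: [0-10 ALLOC][11-24 ALLOC][25-33 ALLOC][34-42 FREE]
Op 4: a = realloc(a, 6) -> a = 0; heap: [0-5 ALLOC][6-10 FREE][11-24 ALLOC][25-33 ALLOC][34-42 FREE]
Op 5: d = malloc(6) -> d = 34; heap: [0-5 ALLOC][6-10 FREE][11-24 ALLOC][25-33 ALLOC][34-39 ALLOC][40-42 FREE]
Op 6: free(a) -> (freed a); heap: [0-10 FREE][11-24 ALLOC][25-33 ALLOC][34-39 ALLOC][40-42 FREE]
Op 7: d = realloc(d, 18) -> NULL (d unchanged); heap: [0-10 FREE][11-24 ALLOC][25-33 ALLOC][34-39 ALLOC][40-42 FREE]
Op 8: free(c) -> (freed c); heap: [0-10 FREE][11-24 ALLOC][25-33 FREE][34-39 ALLOC][40-42 FREE]
Op 9: e = malloc(7) -> e = 0; heap: [0-6 ALLOC][7-10 FREE][11-24 ALLOC][25-33 FREE][34-39 ALLOC][40-42 FREE]
Op 10: free(e) -> (freed e); heap: [0-10 FREE][11-24 ALLOC][25-33 FREE][34-39 ALLOC][40-42 FREE]
Free blocks: [11 9 3] total_free=23 largest=11 -> 100*(23-11)/23 = 1200/23 ≈ 52.174 -> rounds to 52

Answer: 52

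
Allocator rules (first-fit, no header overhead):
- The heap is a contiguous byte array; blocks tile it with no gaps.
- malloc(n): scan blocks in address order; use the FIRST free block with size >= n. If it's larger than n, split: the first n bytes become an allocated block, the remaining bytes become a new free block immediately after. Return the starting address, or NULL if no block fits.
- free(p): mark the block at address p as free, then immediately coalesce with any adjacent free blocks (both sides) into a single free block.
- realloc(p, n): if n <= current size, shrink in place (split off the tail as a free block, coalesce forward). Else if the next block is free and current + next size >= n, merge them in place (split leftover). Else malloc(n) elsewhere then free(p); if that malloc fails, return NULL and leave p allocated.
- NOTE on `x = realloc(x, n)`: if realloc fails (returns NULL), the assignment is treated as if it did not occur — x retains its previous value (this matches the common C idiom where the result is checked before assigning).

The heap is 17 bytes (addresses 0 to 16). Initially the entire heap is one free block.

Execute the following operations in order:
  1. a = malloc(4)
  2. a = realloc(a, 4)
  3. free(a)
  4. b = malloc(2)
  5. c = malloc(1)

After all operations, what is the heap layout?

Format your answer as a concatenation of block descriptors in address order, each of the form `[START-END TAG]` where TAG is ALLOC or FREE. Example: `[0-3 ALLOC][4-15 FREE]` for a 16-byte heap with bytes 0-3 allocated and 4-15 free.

Op 1: a = malloc(4) -> a = 0; heap: [0-3 ALLOC][4-16 FREE]
Op 2: a = realloc(a, 4) -> a = 0; heap: [0-3 ALLOC][4-16 FREE]
Op 3: free(a) -> (freed a); heap: [0-16 FREE]
Op 4: b = malloc(2) -> b = 0; heap: [0-1 ALLOC][2-16 FREE]
Op 5: c = malloc(1) -> c = 2; heap: [0-1 ALLOC][2-2 ALLOC][3-16 FREE]

Answer: [0-1 ALLOC][2-2 ALLOC][3-16 FREE]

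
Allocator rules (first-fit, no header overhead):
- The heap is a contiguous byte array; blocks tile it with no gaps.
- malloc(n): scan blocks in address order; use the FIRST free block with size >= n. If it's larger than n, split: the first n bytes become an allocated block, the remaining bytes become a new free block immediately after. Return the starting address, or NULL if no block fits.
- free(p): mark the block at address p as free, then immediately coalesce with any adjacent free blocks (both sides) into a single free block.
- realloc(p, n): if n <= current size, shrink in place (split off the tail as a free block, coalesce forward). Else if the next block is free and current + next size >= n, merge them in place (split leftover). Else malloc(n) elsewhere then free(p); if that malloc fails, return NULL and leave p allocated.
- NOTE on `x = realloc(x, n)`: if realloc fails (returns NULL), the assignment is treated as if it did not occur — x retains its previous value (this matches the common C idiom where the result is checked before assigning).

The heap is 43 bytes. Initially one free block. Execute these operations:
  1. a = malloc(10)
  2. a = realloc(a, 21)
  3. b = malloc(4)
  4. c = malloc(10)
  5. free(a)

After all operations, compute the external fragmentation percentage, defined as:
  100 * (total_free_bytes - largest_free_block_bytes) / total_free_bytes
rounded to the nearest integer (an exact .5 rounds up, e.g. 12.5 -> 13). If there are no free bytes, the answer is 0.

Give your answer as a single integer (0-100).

Op 1: a = malloc(10) -> a = 0; heap: [0-9 ALLOC][10-42 FREE]
Op 2: a = realloc(a, 21) -> a = 0; heap: [0-20 ALLOC][21-42 FREE]
Op 3: b = malloc(4) -> b = 21; heap: [0-20 ALLOC][21-24 ALLOC][25-42 FREE]
Op 4: c = malloc(10) -> c = 25; heap: [0-20 ALLOC][21-24 ALLOC][25-34 ALLOC][35-42 FREE]
Op 5: free(a) -> (freed a); heap: [0-20 FREE][21-24 ALLOC][25-34 ALLOC][35-42 FREE]
Free blocks: [21 8] total_free=29 largest=21 -> 100*(29-21)/29 = 800/29 ≈ 27.586 -> rounds to 28

Answer: 28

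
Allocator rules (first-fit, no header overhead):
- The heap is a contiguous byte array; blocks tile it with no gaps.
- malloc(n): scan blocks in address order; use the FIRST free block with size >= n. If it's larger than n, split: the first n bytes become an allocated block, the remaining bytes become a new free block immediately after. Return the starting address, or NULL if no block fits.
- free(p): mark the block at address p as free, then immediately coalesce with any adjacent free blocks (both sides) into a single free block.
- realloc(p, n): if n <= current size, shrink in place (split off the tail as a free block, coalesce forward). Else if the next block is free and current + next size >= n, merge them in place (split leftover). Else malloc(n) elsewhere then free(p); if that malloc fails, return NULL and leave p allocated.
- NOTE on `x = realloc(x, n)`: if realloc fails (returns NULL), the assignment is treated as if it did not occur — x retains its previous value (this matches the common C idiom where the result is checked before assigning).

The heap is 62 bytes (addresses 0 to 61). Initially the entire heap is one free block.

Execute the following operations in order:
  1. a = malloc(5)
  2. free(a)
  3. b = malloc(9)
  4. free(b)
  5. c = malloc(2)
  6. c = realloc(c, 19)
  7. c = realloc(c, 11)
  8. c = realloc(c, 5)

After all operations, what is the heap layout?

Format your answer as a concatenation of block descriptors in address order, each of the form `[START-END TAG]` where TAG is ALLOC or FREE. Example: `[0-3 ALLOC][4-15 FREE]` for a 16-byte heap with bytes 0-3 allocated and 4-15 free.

Answer: [0-4 ALLOC][5-61 FREE]

Derivation:
Op 1: a = malloc(5) -> a = 0; heap: [0-4 ALLOC][5-61 FREE]
Op 2: free(a) -> (freed a); heap: [0-61 FREE]
Op 3: b = malloc(9) -> b = 0; heap: [0-8 ALLOC][9-61 FREE]
Op 4: free(b) -> (freed b); heap: [0-61 FREE]
Op 5: c = malloc(2) -> c = 0; heap: [0-1 ALLOC][2-61 FREE]
Op 6: c = realloc(c, 19) -> c = 0; heap: [0-18 ALLOC][19-61 FREE]
Op 7: c = realloc(c, 11) -> c = 0; heap: [0-10 ALLOC][11-61 FREE]
Op 8: c = realloc(c, 5) -> c = 0; heap: [0-4 ALLOC][5-61 FREE]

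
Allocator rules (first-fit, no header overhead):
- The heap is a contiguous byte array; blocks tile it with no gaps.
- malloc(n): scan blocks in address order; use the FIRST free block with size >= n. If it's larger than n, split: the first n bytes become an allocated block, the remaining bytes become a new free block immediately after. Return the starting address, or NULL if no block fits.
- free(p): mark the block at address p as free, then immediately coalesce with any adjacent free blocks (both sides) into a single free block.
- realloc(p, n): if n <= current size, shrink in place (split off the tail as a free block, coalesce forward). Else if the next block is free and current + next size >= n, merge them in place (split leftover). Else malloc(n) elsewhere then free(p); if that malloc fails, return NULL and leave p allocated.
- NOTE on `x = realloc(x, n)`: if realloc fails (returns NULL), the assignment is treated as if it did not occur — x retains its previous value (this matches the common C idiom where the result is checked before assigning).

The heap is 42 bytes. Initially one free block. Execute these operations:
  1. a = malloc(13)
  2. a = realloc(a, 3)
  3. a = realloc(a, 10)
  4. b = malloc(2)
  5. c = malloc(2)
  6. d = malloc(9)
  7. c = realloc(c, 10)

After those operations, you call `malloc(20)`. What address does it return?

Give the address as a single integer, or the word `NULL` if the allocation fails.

Op 1: a = malloc(13) -> a = 0; heap: [0-12 ALLOC][13-41 FREE]
Op 2: a = realloc(a, 3) -> a = 0; heap: [0-2 ALLOC][3-41 FREE]
Op 3: a = realloc(a, 10) -> a = 0; heap: [0-9 ALLOC][10-41 FREE]
Op 4: b = malloc(2) -> b = 10; heap: [0-9 ALLOC][10-11 ALLOC][12-41 FREE]
Op 5: c = malloc(2) -> c = 12; heap: [0-9 ALLOC][10-11 ALLOC][12-13 ALLOC][14-41 FREE]
Op 6: d = malloc(9) -> d = 14; heap: [0-9 ALLOC][10-11 ALLOC][12-13 ALLOC][14-22 ALLOC][23-41 FREE]
Op 7: c = realloc(c, 10) -> c = 23; heap: [0-9 ALLOC][10-11 ALLOC][12-13 FREE][14-22 ALLOC][23-32 ALLOC][33-41 FREE]
malloc(20): first-fit scan over [0-9 ALLOC][10-11 ALLOC][12-13 FREE][14-22 ALLOC][23-32 ALLOC][33-41 FREE] -> NULL

Answer: NULL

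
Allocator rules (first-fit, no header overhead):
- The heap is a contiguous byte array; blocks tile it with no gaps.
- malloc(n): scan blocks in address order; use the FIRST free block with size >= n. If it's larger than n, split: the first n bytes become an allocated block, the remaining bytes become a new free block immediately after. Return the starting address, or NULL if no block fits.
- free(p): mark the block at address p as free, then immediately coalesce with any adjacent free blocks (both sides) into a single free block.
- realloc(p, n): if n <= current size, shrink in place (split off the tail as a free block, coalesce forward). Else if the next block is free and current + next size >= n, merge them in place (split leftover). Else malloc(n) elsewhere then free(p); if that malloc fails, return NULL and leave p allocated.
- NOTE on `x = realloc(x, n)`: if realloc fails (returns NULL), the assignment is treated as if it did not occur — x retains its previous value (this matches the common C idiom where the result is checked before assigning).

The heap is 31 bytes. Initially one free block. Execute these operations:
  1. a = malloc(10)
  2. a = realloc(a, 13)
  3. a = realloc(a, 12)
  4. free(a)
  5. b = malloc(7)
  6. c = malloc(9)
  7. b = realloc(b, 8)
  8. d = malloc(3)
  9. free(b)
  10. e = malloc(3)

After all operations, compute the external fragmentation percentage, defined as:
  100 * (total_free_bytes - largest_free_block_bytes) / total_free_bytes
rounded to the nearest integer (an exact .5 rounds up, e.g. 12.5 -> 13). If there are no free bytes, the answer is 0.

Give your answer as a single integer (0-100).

Op 1: a = malloc(10) -> a = 0; heap: [0-9 ALLOC][10-30 FREE]
Op 2: a = realloc(a, 13) -> a = 0; heap: [0-12 ALLOC][13-30 FREE]
Op 3: a = realloc(a, 12) -> a = 0; heap: [0-11 ALLOC][12-30 FREE]
Op 4: free(a) -> (freed a); heap: [0-30 FREE]
Op 5: b = malloc(7) -> b = 0; heap: [0-6 ALLOC][7-30 FREE]
Op 6: c = malloc(9) -> c = 7; heap: [0-6 ALLOC][7-15 ALLOC][16-30 FREE]
Op 7: b = realloc(b, 8) -> b = 16; heap: [0-6 FREE][7-15 ALLOC][16-23 ALLOC][24-30 FREE]
Op 8: d = malloc(3) -> d = 0; heap: [0-2 ALLOC][3-6 FREE][7-15 ALLOC][16-23 ALLOC][24-30 FREE]
Op 9: free(b) -> (freed b); heap: [0-2 ALLOC][3-6 FREE][7-15 ALLOC][16-30 FREE]
Op 10: e = malloc(3) -> e = 3; heap: [0-2 ALLOC][3-5 ALLOC][6-6 FREE][7-15 ALLOC][16-30 FREE]
Free blocks: [1 15] total_free=16 largest=15 -> 100*(16-15)/16 = 100/16 = 6.25 -> rounds to 6

Answer: 6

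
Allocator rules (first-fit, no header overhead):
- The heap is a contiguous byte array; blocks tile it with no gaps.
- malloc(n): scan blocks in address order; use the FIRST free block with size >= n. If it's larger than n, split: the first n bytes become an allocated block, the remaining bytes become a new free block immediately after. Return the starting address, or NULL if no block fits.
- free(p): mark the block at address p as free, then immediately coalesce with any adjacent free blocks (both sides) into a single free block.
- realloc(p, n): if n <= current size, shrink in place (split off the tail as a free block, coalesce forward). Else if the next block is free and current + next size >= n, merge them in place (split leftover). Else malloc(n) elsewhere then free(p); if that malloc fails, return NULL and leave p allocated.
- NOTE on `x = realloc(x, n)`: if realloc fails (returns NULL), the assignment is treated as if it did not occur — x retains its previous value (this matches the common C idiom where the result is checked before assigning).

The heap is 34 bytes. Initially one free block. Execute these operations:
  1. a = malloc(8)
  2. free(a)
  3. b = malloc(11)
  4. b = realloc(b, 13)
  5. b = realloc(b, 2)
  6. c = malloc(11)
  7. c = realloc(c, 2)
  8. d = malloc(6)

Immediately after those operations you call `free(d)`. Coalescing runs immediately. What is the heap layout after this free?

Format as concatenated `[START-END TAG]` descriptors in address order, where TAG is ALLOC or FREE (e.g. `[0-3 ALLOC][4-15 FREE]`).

Answer: [0-1 ALLOC][2-3 ALLOC][4-33 FREE]

Derivation:
Op 1: a = malloc(8) -> a = 0; heap: [0-7 ALLOC][8-33 FREE]
Op 2: free(a) -> (freed a); heap: [0-33 FREE]
Op 3: b = malloc(11) -> b = 0; heap: [0-10 ALLOC][11-33 FREE]
Op 4: b = realloc(b, 13) -> b = 0; heap: [0-12 ALLOC][13-33 FREE]
Op 5: b = realloc(b, 2) -> b = 0; heap: [0-1 ALLOC][2-33 FREE]
Op 6: c = malloc(11) -> c = 2; heap: [0-1 ALLOC][2-12 ALLOC][13-33 FREE]
Op 7: c = realloc(c, 2) -> c = 2; heap: [0-1 ALLOC][2-3 ALLOC][4-33 FREE]
Op 8: d = malloc(6) -> d = 4; heap: [0-1 ALLOC][2-3 ALLOC][4-9 ALLOC][10-33 FREE]
free(d): d = 4 -> block [4-9 ALLOC]; mark free, coalesce with adjacent free neighbors -> [0-1 ALLOC][2-3 ALLOC][4-33 FREE]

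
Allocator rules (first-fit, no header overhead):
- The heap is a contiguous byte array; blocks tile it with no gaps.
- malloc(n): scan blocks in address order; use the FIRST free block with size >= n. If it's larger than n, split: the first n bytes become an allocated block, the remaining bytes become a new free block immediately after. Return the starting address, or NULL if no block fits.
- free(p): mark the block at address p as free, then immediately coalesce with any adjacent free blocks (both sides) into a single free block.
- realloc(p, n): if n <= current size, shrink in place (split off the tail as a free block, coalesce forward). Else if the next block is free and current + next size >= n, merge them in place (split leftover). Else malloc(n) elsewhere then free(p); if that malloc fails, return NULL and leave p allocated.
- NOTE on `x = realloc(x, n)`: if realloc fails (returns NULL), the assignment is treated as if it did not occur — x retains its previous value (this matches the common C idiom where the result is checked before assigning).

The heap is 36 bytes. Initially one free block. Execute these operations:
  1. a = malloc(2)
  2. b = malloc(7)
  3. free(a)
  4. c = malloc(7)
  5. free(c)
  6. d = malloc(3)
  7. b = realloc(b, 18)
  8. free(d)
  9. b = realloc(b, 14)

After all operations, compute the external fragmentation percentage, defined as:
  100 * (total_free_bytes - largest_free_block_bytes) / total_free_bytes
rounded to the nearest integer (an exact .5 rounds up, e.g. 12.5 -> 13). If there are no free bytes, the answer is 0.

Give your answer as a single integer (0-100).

Answer: 45

Derivation:
Op 1: a = malloc(2) -> a = 0; heap: [0-1 ALLOC][2-35 FREE]
Op 2: b = malloc(7) -> b = 2; heap: [0-1 ALLOC][2-8 ALLOC][9-35 FREE]
Op 3: free(a) -> (freed a); heap: [0-1 FREE][2-8 ALLOC][9-35 FREE]
Op 4: c = malloc(7) -> c = 9; heap: [0-1 FREE][2-8 ALLOC][9-15 ALLOC][16-35 FREE]
Op 5: free(c) -> (freed c); heap: [0-1 FREE][2-8 ALLOC][9-35 FREE]
Op 6: d = malloc(3) -> d = 9; heap: [0-1 FREE][2-8 ALLOC][9-11 ALLOC][12-35 FREE]
Op 7: b = realloc(b, 18) -> b = 12; heap: [0-8 FREE][9-11 ALLOC][12-29 ALLOC][30-35 FREE]
Op 8: free(d) -> (freed d); heap: [0-11 FREE][12-29 ALLOC][30-35 FREE]
Op 9: b = realloc(b, 14) -> b = 12; heap: [0-11 FREE][12-25 ALLOC][26-35 FREE]
Free blocks: [12 10] total_free=22 largest=12 -> 100*(22-12)/22 = 1000/22 ≈ 45.455 -> rounds to 45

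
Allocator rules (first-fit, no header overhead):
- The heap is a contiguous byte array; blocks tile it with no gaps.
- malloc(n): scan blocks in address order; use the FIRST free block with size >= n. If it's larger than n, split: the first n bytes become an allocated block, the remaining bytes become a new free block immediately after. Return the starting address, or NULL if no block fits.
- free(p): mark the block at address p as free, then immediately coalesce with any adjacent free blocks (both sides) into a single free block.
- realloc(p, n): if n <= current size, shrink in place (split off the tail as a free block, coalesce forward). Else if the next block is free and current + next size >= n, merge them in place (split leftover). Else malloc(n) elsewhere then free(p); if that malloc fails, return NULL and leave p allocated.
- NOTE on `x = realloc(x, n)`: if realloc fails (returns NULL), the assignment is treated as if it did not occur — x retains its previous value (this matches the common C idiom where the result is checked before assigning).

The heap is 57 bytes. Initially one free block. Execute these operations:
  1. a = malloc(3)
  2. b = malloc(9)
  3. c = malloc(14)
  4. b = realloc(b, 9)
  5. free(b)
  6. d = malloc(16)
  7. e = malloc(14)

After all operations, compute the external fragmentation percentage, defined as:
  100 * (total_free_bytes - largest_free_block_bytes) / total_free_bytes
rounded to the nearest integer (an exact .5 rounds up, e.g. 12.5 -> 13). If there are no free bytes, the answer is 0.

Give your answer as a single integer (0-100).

Answer: 10

Derivation:
Op 1: a = malloc(3) -> a = 0; heap: [0-2 ALLOC][3-56 FREE]
Op 2: b = malloc(9) -> b = 3; heap: [0-2 ALLOC][3-11 ALLOC][12-56 FREE]
Op 3: c = malloc(14) -> c = 12; heap: [0-2 ALLOC][3-11 ALLOC][12-25 ALLOC][26-56 FREE]
Op 4: b = realloc(b, 9) -> b = 3; heap: [0-2 ALLOC][3-11 ALLOC][12-25 ALLOC][26-56 FREE]
Op 5: free(b) -> (freed b); heap: [0-2 ALLOC][3-11 FREE][12-25 ALLOC][26-56 FREE]
Op 6: d = malloc(16) -> d = 26; heap: [0-2 ALLOC][3-11 FREE][12-25 ALLOC][26-41 ALLOC][42-56 FREE]
Op 7: e = malloc(14) -> e = 42; heap: [0-2 ALLOC][3-11 FREE][12-25 ALLOC][26-41 ALLOC][42-55 ALLOC][56-56 FREE]
Free blocks: [9 1] total_free=10 largest=9 -> 100*(10-9)/10 = 100/10 = 10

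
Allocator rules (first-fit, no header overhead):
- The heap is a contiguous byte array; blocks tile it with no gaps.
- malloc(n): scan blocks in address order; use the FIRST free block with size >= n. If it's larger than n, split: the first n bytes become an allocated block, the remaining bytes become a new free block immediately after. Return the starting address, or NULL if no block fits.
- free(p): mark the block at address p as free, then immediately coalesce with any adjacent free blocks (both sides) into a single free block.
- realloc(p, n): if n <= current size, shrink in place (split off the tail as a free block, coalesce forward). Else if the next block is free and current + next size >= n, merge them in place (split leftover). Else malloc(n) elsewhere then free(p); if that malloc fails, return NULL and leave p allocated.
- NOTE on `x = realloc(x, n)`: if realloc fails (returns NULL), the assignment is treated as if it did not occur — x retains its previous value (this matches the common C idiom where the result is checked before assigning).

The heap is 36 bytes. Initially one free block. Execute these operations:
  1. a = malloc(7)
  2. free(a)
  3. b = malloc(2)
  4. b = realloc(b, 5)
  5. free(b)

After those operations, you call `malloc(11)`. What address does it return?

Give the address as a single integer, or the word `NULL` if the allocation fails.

Op 1: a = malloc(7) -> a = 0; heap: [0-6 ALLOC][7-35 FREE]
Op 2: free(a) -> (freed a); heap: [0-35 FREE]
Op 3: b = malloc(2) -> b = 0; heap: [0-1 ALLOC][2-35 FREE]
Op 4: b = realloc(b, 5) -> b = 0; heap: [0-4 ALLOC][5-35 FREE]
Op 5: free(b) -> (freed b); heap: [0-35 FREE]
malloc(11): first-fit scan over [0-35 FREE] -> 0

Answer: 0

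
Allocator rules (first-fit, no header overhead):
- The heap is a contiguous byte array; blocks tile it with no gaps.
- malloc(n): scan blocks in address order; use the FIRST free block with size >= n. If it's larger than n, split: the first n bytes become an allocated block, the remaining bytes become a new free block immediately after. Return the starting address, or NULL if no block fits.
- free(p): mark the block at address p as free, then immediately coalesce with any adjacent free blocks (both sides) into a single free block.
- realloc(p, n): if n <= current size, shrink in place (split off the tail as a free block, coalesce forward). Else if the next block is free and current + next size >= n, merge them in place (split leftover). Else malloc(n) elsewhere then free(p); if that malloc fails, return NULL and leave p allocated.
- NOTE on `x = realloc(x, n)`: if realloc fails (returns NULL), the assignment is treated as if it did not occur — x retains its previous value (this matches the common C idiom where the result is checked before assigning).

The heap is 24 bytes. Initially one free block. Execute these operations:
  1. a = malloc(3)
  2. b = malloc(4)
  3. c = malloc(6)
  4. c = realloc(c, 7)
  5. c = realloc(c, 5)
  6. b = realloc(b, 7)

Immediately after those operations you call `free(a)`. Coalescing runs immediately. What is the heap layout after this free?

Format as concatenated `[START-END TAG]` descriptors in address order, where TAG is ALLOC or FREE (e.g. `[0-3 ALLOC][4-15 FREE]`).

Op 1: a = malloc(3) -> a = 0; heap: [0-2 ALLOC][3-23 FREE]
Op 2: b = malloc(4) -> b = 3; heap: [0-2 ALLOC][3-6 ALLOC][7-23 FREE]
Op 3: c = malloc(6) -> c = 7; heap: [0-2 ALLOC][3-6 ALLOC][7-12 ALLOC][13-23 FREE]
Op 4: c = realloc(c, 7) -> c = 7; heap: [0-2 ALLOC][3-6 ALLOC][7-13 ALLOC][14-23 FREE]
Op 5: c = realloc(c, 5) -> c = 7; heap: [0-2 ALLOC][3-6 ALLOC][7-11 ALLOC][12-23 FREE]
Op 6: b = realloc(b, 7) -> b = 12; heap: [0-2 ALLOC][3-6 FREE][7-11 ALLOC][12-18 ALLOC][19-23 FREE]
free(a): a = 0 -> block [0-2 ALLOC]; mark free, coalesce with adjacent free neighbors -> [0-6 FREE][7-11 ALLOC][12-18 ALLOC][19-23 FREE]

Answer: [0-6 FREE][7-11 ALLOC][12-18 ALLOC][19-23 FREE]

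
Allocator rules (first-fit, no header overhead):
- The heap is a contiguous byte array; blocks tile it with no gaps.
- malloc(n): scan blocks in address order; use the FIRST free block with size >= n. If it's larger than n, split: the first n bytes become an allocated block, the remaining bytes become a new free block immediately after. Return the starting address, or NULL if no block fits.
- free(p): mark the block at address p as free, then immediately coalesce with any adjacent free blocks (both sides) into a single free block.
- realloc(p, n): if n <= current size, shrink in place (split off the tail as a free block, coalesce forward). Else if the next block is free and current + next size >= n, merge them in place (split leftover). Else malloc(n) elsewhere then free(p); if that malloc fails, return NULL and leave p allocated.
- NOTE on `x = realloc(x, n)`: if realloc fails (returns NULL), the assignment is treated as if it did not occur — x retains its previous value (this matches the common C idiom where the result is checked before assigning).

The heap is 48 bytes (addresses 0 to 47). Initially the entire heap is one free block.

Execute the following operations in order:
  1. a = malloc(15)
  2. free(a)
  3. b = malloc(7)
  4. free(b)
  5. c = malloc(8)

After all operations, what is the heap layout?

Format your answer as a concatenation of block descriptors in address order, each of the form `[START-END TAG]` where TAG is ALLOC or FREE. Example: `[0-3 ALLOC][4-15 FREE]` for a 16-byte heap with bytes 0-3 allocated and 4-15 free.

Op 1: a = malloc(15) -> a = 0; heap: [0-14 ALLOC][15-47 FREE]
Op 2: free(a) -> (freed a); heap: [0-47 FREE]
Op 3: b = malloc(7) -> b = 0; heap: [0-6 ALLOC][7-47 FREE]
Op 4: free(b) -> (freed b); heap: [0-47 FREE]
Op 5: c = malloc(8) -> c = 0; heap: [0-7 ALLOC][8-47 FREE]

Answer: [0-7 ALLOC][8-47 FREE]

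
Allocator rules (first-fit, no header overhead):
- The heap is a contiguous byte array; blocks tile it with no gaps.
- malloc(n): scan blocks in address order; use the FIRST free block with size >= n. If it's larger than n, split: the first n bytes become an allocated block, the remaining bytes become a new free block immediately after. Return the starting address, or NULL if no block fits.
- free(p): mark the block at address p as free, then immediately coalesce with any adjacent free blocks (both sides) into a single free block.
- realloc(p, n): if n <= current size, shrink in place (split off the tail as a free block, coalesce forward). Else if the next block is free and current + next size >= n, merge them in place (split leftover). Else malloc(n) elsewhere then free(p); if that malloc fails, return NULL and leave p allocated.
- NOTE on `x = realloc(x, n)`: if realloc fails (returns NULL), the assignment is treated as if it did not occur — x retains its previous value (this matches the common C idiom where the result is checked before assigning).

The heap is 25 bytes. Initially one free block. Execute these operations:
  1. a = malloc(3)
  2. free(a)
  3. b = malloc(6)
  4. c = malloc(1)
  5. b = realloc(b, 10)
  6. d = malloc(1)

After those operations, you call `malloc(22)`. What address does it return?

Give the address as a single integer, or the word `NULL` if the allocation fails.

Answer: NULL

Derivation:
Op 1: a = malloc(3) -> a = 0; heap: [0-2 ALLOC][3-24 FREE]
Op 2: free(a) -> (freed a); heap: [0-24 FREE]
Op 3: b = malloc(6) -> b = 0; heap: [0-5 ALLOC][6-24 FREE]
Op 4: c = malloc(1) -> c = 6; heap: [0-5 ALLOC][6-6 ALLOC][7-24 FREE]
Op 5: b = realloc(b, 10) -> b = 7; heap: [0-5 FREE][6-6 ALLOC][7-16 ALLOC][17-24 FREE]
Op 6: d = malloc(1) -> d = 0; heap: [0-0 ALLOC][1-5 FREE][6-6 ALLOC][7-16 ALLOC][17-24 FREE]
malloc(22): first-fit scan over [0-0 ALLOC][1-5 FREE][6-6 ALLOC][7-16 ALLOC][17-24 FREE] -> NULL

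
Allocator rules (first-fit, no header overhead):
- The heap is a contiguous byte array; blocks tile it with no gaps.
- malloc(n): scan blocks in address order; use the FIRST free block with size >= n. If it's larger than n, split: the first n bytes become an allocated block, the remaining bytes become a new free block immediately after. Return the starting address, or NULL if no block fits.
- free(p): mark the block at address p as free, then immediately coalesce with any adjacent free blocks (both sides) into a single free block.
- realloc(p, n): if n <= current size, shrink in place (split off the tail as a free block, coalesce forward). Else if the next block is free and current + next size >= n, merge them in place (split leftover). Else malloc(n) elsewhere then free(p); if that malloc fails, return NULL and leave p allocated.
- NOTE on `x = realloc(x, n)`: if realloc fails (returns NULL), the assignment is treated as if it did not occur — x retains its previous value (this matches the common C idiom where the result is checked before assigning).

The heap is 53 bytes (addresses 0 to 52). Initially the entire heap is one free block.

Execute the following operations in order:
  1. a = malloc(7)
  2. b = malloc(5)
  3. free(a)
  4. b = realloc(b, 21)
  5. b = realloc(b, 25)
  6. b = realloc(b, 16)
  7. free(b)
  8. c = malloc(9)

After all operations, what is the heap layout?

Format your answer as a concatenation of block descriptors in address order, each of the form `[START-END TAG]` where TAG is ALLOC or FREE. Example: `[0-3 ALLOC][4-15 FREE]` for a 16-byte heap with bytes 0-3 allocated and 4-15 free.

Op 1: a = malloc(7) -> a = 0; heap: [0-6 ALLOC][7-52 FREE]
Op 2: b = malloc(5) -> b = 7; heap: [0-6 ALLOC][7-11 ALLOC][12-52 FREE]
Op 3: free(a) -> (freed a); heap: [0-6 FREE][7-11 ALLOC][12-52 FREE]
Op 4: b = realloc(b, 21) -> b = 7; heap: [0-6 FREE][7-27 ALLOC][28-52 FREE]
Op 5: b = realloc(b, 25) -> b = 7; heap: [0-6 FREE][7-31 ALLOC][32-52 FREE]
Op 6: b = realloc(b, 16) -> b = 7; heap: [0-6 FREE][7-22 ALLOC][23-52 FREE]
Op 7: free(b) -> (freed b); heap: [0-52 FREE]
Op 8: c = malloc(9) -> c = 0; heap: [0-8 ALLOC][9-52 FREE]

Answer: [0-8 ALLOC][9-52 FREE]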